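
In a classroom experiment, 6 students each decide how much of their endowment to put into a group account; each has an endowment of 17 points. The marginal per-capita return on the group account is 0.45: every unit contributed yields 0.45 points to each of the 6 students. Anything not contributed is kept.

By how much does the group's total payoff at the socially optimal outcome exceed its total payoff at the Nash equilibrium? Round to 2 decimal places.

The private return per contributed unit is 0.45 < 1, so contributing 0 is dominant for every player. At the Nash equilibrium everyone keeps their 17, and the group total is 6 × 17 = 102.
Each contributed unit returns 2.700 to the group as a whole (0.45 to each of 6 players), which exceeds 1, so the social optimum is full contribution: group total = 2.700 × 102 = 275.40.
Efficiency loss = 275.40 − 102 = 173.40.

173.40 points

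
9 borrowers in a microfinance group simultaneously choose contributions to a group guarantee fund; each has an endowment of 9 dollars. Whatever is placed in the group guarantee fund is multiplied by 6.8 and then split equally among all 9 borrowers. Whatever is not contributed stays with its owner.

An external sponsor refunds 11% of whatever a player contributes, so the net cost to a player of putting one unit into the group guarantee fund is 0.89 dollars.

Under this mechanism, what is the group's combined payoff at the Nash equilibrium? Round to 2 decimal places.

The effective private return is (6.8/9) / 0.89 = 0.8489, which is still under 1, so the mechanism doesn't change anyone's dominant strategy: zero contribution.
Everyone keeps their endowment and the group total is 9 × 9 = 81.

81.00 dollars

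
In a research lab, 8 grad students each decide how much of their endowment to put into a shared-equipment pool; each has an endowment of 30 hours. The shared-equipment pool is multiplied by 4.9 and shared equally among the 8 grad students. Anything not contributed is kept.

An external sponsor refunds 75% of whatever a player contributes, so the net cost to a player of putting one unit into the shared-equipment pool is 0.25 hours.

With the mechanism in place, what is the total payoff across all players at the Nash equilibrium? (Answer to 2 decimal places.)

1356.00 hours

Under the mechanism each unit contributed yields (4.9/8) / 0.25 = 2.4500 back to its contributor per unit of net cost, which exceeds 1, making full contribution the dominant choice for everyone.
So the Nash equilibrium is full contribution by all 8; the group earns 8 × (30 × 0.75 + 4.9 × 30) = 1356.00.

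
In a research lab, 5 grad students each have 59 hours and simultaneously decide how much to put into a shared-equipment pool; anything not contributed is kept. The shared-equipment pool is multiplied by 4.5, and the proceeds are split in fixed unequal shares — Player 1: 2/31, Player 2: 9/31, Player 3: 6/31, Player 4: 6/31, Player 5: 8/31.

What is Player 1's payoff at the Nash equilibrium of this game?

For player j, contributing a unit is worthwhile iff 4.5 × (j's share) ≥ 1, i.e. iff j's share is at least 0.2222.
Player 2 and Player 5 are above the threshold, contributing 59 each; the remaining 3 contribute 0. Total contributed: 118.
Player 1 keeps 59 and receives 4.5 × 118 × 2/31 = 34.26 from the shared-equipment pool, for a payoff of 93.26.

93.26 hours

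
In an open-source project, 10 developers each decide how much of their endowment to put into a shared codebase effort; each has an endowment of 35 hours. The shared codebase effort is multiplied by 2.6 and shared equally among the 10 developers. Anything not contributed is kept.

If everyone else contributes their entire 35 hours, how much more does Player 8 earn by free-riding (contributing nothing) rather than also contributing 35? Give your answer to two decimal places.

25.90 hours

Switching from a contribution of 35 to 0 lets Player 8 keep an extra 35 hours, but lowers the shared codebase effort by 35, which costs Player 8 their own share of that drop: 2.6/10 × 35 = 9.10.
Net gain = 35 − 9.10 = 25.90. The private return per contributed unit (0.2600) is below 1, so free-riding is indeed the best response regardless of what the others do.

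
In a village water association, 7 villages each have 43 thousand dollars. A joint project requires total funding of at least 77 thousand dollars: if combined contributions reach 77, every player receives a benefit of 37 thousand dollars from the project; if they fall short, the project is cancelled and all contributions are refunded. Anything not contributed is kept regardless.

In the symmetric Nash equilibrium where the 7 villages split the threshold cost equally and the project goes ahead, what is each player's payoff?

Equal share of the threshold: 77/7 = 11.
At this profile no one gains by cutting their contribution: any cut drops the total below 77, the project is cancelled, contributions are refunded, and the deviator ends with 43, which is less than 43 − 11 + 37 = 69. Contributing more than 11 just wastes the excess. So contributing exactly 11 is a best response.
Each player's payoff: 43 − 11 + 37 = 69.

69 thousand dollars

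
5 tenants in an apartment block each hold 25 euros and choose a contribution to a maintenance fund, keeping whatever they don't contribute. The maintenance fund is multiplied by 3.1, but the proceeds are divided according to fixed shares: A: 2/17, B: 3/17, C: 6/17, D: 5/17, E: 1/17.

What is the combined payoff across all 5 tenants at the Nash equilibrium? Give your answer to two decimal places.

177.50 euros

For player j, contributing a unit is worthwhile iff 3.1 × (j's share) ≥ 1, i.e. iff j's share is at least 0.3226.
C alone (share 6/17) is above the threshold, contributing 25; the remaining 4 contribute 0. Total contributed: 25.
The maintenance fund pays out 3.1 × 25 = 77.50 in total (split across the unequal shares, but the aggregate is all that matters for the group sum).
The 4 free-riders keep 25 each, adding 100. Group total = 100 + 77.50 = 177.50.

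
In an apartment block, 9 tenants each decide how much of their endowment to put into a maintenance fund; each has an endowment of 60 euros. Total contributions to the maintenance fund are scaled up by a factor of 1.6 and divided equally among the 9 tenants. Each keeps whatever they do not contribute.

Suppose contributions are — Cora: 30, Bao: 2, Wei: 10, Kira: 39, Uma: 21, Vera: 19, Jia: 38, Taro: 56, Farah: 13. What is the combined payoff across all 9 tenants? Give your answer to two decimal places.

Total contributed: 30 + 2 + 10 + 39 + 21 + 19 + 38 + 56 + 13 = 228; total kept: 9 × 60 − 228 = 312.
The maintenance fund pays out 1.6 × 228 = 364.80 in aggregate.
Group total = 312 + 364.80 = 676.80.

676.80 euros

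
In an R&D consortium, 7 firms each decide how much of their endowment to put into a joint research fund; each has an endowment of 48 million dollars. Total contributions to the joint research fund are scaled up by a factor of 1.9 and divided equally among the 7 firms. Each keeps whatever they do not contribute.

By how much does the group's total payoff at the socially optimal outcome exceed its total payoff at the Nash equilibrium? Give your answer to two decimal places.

Each contributed unit returns 1.9/7 = 0.2714 to its contributor — below 1 — so contributing 0 is dominant for every player. At the Nash equilibrium everyone keeps their 48, and the group total is 7 × 48 = 336.
Each contributed unit returns 1.900 to the group as a whole (0.2714 to each of 7 players), which exceeds 1, so the social optimum is full contribution: group total = 1.900 × 336 = 638.40.
Efficiency loss = 638.40 − 336 = 302.40.

302.40 million dollars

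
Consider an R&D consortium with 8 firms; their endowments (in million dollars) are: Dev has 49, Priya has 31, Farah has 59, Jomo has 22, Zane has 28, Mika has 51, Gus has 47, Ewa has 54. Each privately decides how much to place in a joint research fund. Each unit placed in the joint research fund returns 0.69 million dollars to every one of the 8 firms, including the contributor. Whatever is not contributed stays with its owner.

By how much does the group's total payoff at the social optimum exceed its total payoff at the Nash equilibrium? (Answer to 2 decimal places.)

1541.32 million dollars

The private return per contributed unit is 0.69 < 1 for everyone, so the Nash equilibrium is zero contribution and the group total is Σ E_j = 49 + 31 + 59 + 22 + 28 + 51 + 47 + 54 = 341.
Each contributed unit returns 5.520 to the group, so the social optimum is full contribution by everyone: group total = 5.520 × 341 = 1882.32.
Efficiency loss = (5.520 − 1) × 341 = 1541.32.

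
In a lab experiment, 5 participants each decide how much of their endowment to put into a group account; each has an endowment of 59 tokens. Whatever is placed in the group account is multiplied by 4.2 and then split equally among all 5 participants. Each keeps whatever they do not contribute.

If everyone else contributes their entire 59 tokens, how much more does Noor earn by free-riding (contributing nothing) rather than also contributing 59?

9.44 tokens

Switching from a contribution of 59 to 0 lets Noor keep an extra 59 tokens, but lowers the group account by 59, which costs Noor their own share of that drop: 4.2/5 × 59 = 49.56.
Net gain = 59 − 49.56 = 9.44. The private return per contributed unit (0.8400) is below 1, so free-riding is indeed the best response regardless of what the others do.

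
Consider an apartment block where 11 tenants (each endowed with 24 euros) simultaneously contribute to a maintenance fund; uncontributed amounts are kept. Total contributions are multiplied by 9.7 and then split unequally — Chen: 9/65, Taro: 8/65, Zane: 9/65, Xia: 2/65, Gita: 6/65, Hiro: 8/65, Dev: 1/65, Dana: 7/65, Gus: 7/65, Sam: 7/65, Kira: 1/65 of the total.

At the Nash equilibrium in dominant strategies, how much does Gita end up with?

174.42 euros

For player j, contributing a unit is worthwhile iff 9.7 × (j's share) ≥ 1, i.e. iff j's share is at least 0.1031.
Chen, Taro, Zane, Hiro, Dana, Gus and Sam are above the threshold, contributing 24 each; the remaining 4 contribute 0. Total contributed: 168.
Gita keeps 24 and receives 9.7 × 168 × 6/65 = 150.42 from the maintenance fund, for a payoff of 174.42.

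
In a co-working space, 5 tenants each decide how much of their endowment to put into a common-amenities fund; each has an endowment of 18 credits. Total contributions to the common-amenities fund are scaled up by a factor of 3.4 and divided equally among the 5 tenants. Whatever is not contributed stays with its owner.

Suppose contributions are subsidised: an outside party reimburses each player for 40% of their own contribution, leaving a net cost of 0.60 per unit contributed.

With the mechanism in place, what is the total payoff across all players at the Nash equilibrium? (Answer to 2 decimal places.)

Under the mechanism each unit contributed yields (3.4/5) / 0.60 = 1.1333 back to its contributor per unit of net cost, which exceeds 1, making full contribution the dominant choice for everyone.
At the Nash equilibrium everyone contributes 18. Group total payoff = 5 × (18 × 0.40 + 3.4 × 18) = 342.00.

342.00 credits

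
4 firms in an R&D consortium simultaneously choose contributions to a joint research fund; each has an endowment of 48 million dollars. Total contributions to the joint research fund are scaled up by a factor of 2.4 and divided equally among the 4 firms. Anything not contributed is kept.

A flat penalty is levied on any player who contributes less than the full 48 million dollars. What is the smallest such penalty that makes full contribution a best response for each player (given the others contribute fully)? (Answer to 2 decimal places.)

19.20 million dollars

Given the others contribute fully, the best deviation is to contribute 0 (any partial contribution still incurs the fine and gives up units whose private return 0.6000 is below 1).
Deviating from 48 to 0 saves 48 million dollars but forfeits the deviator's share of the drop in the joint research fund: 2.4/4 × 48 = 28.80.
So the deviation gain is 48 − 28.80 = 19.20, and the fine must be at least 19.20 million dollars to wipe it out.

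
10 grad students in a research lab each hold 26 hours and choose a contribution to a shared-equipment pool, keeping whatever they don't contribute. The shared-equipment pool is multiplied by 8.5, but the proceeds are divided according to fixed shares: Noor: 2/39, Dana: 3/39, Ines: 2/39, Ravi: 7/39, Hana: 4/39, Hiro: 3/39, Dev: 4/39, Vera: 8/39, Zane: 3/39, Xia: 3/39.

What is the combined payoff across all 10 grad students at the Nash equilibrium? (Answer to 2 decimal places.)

Each unit j contributes comes back to j as 8.5 × (j's share), so j prefers to contribute only if that share exceeds 1/8.5 = 0.1176; otherwise keeping the unit dominates.
The shares above 0.1176 belong to Ravi and Vera, contributing 26 each; the remaining 8 contribute 0. Total contributed: 52.
The shared-equipment pool pays out 8.5 × 52 = 442.00 in total (split across the unequal shares, but the aggregate is all that matters for the group sum).
The 8 free-riders keep 26 each, adding 208. Group total = 208 + 442.00 = 650.00.

650.00 hours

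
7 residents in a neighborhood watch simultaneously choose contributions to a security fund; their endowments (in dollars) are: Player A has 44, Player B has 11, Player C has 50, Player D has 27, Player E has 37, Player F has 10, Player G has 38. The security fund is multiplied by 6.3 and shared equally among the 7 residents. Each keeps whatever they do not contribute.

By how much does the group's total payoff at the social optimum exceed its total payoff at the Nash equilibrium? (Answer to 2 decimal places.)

1150.10 dollars

The private return per contributed unit is 6.3/7 = 0.9000 < 1 for every player regardless of endowment, so the Nash equilibrium is zero contribution and the group total is Σ E_j = 44 + 11 + 50 + 27 + 37 + 10 + 38 = 217.
Each contributed unit returns 6.300 to the group, so the social optimum is full contribution by everyone: group total = 6.300 × 217 = 1367.10.
Efficiency loss = (6.300 − 1) × 217 = 1150.10.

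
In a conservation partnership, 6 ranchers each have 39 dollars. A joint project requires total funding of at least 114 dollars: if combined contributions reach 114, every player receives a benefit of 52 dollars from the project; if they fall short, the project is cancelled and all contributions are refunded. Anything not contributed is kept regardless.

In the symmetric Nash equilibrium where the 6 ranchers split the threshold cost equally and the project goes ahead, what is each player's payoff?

72 dollars

Equal share of the threshold: 114/6 = 19.
At this profile no one gains by cutting their contribution: any cut drops the total below 114, the project is cancelled, contributions are refunded, and the deviator ends with 39, which is less than 39 − 19 + 52 = 72. Contributing more than 19 just wastes the excess. So contributing exactly 19 is a best response.
Each player's payoff: 39 − 19 + 52 = 72.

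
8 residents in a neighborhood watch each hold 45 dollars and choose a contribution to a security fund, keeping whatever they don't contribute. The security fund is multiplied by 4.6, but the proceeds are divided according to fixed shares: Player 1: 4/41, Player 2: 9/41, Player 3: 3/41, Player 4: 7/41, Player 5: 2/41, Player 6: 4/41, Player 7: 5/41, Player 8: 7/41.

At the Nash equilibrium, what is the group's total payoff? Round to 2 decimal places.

522.00 dollars

Each unit j contributes comes back to j as 4.6 × (j's share), so j prefers to contribute only if that share exceeds 1/4.6 = 0.2174; otherwise keeping the unit dominates.
Player 2 alone (share 9/41) is above the threshold, contributing 45; the remaining 7 contribute 0. Total contributed: 45.
The security fund pays out 4.6 × 45 = 207.00 in total (split across the unequal shares, but the aggregate is all that matters for the group sum).
The 7 free-riders keep 45 each, adding 315. Group total = 315 + 207.00 = 522.00.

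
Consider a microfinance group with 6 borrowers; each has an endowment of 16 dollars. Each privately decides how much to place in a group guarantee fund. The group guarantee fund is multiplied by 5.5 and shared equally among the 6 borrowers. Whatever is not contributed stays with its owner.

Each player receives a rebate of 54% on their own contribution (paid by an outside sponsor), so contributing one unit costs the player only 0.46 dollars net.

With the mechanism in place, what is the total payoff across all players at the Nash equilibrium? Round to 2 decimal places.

Under the mechanism each unit contributed yields (5.5/6) / 0.46 = 1.9928 back to its contributor per unit of net cost, which exceeds 1, making full contribution the dominant choice for everyone.
At the Nash equilibrium everyone contributes 16. Group total payoff = 6 × (16 × 0.54 + 5.5 × 16) = 579.84.

579.84 dollars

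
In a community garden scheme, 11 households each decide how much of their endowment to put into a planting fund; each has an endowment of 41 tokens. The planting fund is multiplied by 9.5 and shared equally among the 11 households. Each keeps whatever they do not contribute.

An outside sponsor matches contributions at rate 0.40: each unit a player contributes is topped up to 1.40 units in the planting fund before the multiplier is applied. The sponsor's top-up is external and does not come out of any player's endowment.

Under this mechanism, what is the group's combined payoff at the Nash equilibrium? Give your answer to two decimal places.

With the mechanism, a contributed unit returns 9.5 × 1.40 / 11 = 1.2091 per unit of net cost to the contributor — now above 1 — so contributing fully is weakly dominant for every player.
So the Nash equilibrium is full contribution by all 11; the group earns 9.5 × 1.40 × 451 = 5998.30.

5998.30 tokens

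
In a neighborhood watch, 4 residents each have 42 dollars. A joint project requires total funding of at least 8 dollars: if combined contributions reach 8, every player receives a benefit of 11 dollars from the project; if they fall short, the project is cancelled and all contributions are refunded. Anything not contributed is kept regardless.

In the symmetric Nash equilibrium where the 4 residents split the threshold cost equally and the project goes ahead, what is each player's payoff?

51 dollars

Equal share of the threshold: 8/4 = 2.
At this profile no one gains by cutting their contribution: any cut drops the total below 8, the project is cancelled, contributions are refunded, and the deviator ends with 42, which is less than 42 − 2 + 11 = 51. Contributing more than 2 just wastes the excess. So contributing exactly 2 is a best response.
Each player's payoff: 42 − 2 + 11 = 51.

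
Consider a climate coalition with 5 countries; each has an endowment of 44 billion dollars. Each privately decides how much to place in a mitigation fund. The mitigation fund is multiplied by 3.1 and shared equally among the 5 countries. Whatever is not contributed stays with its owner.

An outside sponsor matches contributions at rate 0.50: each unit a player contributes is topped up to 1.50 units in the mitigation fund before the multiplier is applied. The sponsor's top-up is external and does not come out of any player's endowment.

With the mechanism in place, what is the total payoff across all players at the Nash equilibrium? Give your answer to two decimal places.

220.00 billion dollars

The effective private return is 3.1 × 1.50 / 5 = 0.9300, which is still under 1, so the mechanism doesn't change anyone's dominant strategy: zero contribution.
Everyone keeps their endowment and the group total is 5 × 44 = 220.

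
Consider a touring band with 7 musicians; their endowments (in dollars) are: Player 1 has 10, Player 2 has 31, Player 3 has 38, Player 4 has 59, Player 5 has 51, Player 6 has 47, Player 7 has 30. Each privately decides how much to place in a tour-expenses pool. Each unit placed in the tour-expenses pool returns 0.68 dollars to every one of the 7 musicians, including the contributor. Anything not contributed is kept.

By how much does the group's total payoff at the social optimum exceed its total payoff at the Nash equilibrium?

The private return per contributed unit is 0.68 < 1 for everyone, so the Nash equilibrium is zero contribution and the group total is Σ E_j = 10 + 31 + 38 + 59 + 51 + 47 + 30 = 266.
Each contributed unit returns 4.760 to the group, so the social optimum is full contribution by everyone: group total = 4.760 × 266 = 1266.16.
Efficiency loss = (4.760 − 1) × 266 = 1000.16.

1000.16 dollars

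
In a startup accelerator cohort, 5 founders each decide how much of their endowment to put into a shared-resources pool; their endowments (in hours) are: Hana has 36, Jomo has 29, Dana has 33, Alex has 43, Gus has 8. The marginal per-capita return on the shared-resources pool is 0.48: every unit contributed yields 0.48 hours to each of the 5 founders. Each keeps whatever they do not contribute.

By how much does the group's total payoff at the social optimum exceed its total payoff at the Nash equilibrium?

208.60 hours

The private return per contributed unit is 0.48 < 1 for everyone, so the Nash equilibrium is zero contribution and the group total is Σ E_j = 36 + 29 + 33 + 43 + 8 = 149.
Each contributed unit returns 2.400 to the group, so the social optimum is full contribution by everyone: group total = 2.400 × 149 = 357.60.
Efficiency loss = (2.400 − 1) × 149 = 208.60.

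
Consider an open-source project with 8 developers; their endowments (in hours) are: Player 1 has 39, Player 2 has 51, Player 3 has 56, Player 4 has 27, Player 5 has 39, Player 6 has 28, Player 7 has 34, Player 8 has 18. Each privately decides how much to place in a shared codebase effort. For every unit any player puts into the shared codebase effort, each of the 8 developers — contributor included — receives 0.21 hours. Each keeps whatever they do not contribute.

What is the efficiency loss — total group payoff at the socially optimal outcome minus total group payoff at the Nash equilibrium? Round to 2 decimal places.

The private return per contributed unit is 0.21 < 1 for everyone, so the Nash equilibrium is zero contribution and the group total is Σ E_j = 39 + 51 + 56 + 27 + 39 + 28 + 34 + 18 = 292.
Each contributed unit returns 1.680 to the group, so the social optimum is full contribution by everyone: group total = 1.680 × 292 = 490.56.
Efficiency loss = (1.680 − 1) × 292 = 198.56.

198.56 hours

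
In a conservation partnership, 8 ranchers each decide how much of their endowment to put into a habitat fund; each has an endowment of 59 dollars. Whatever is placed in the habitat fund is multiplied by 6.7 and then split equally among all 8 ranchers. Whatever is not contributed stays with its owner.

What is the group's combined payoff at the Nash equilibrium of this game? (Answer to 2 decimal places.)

Each contributed unit returns 6.7/8 = 0.8375 to its contributor — below 1 — so contributing 0 is dominant for every player. At the Nash equilibrium everyone keeps their 59, and the group total is 8 × 59 = 472.

472.00 dollars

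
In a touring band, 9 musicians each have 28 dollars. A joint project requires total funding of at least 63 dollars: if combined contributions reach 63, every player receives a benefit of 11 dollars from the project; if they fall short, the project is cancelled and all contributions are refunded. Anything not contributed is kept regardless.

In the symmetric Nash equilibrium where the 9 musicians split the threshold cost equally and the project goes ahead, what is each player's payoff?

Equal share of the threshold: 63/9 = 7.
At this profile no one gains by cutting their contribution: any cut drops the total below 63, the project is cancelled, contributions are refunded, and the deviator ends with 28, which is less than 28 − 7 + 11 = 32. Contributing more than 7 just wastes the excess. So contributing exactly 7 is a best response.
Each player's payoff: 28 − 7 + 11 = 32.

32 dollars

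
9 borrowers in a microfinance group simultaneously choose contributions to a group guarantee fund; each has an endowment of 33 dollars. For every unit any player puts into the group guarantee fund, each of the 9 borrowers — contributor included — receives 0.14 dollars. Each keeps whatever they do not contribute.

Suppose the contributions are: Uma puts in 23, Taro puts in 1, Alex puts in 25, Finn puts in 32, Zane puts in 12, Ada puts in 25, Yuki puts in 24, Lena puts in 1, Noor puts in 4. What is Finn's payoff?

Total contributed: 23 + 1 + 25 + 32 + 12 + 25 + 24 + 1 + 4 = 147.
Each receives 0.14 × 147 = 20.58 from the group guarantee fund.
Finn keeps 33 − 32 = 1, so Finn's payoff is 1 + 20.58 = 21.58.

21.58 dollars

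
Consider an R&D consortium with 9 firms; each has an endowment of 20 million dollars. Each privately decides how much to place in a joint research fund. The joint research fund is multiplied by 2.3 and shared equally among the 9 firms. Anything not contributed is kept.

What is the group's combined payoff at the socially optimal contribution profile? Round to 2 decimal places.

414.00 million dollars

Each contributed unit returns 2.300 to the group as a whole (0.2556 to each of 9 players), which exceeds 1, so the social optimum is full contribution: group total = 2.300 × 180 = 414.00.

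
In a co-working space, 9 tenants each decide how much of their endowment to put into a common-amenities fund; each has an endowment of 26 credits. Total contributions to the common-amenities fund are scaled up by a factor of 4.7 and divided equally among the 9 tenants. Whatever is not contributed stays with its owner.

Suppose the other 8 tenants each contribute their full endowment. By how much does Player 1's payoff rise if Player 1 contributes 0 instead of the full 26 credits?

Switching from a contribution of 26 to 0 lets Player 1 keep an extra 26 credits, but lowers the common-amenities fund by 26, which costs Player 1 their own share of that drop: 4.7/9 × 26 = 13.58.
Net gain = 26 − 13.58 = 12.42. The private return per contributed unit (0.5222) is below 1, so free-riding is indeed the best response regardless of what the others do.

12.42 credits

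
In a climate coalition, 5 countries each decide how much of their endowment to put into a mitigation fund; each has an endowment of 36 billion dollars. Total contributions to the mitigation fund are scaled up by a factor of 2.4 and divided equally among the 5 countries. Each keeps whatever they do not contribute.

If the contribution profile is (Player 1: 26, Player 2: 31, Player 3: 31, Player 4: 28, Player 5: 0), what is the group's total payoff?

Total contributed: 26 + 31 + 31 + 28 + 0 = 116; total kept: 5 × 36 − 116 = 64.
The mitigation fund pays out 2.4 × 116 = 278.40 in aggregate.
Group total = 64 + 278.40 = 342.40.

342.40 billion dollars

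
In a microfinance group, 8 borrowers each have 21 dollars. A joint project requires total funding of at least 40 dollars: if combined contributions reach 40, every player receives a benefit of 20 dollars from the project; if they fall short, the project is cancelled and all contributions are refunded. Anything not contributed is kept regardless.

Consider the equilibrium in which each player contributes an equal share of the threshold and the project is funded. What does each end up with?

Equal share of the threshold: 40/8 = 5.
At this profile no one gains by cutting their contribution: any cut drops the total below 40, the project is cancelled, contributions are refunded, and the deviator ends with 21, which is less than 21 − 5 + 20 = 36. Contributing more than 5 just wastes the excess. So contributing exactly 5 is a best response.
Each player's payoff: 21 − 5 + 20 = 36.

36 dollars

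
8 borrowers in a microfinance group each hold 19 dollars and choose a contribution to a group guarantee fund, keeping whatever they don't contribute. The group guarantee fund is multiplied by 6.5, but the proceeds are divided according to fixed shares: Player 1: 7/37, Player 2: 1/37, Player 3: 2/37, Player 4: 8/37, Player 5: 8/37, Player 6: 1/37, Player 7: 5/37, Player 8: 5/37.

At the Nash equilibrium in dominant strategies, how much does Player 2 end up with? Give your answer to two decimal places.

For player j, contributing a unit is worthwhile iff 6.5 × (j's share) ≥ 1, i.e. iff j's share is at least 0.1538.
The shares above 0.1538 belong to Player 1, Player 4 and Player 5, contributing 19 each; the remaining 5 contribute 0. Total contributed: 57.
Player 2 keeps 19 and receives 6.5 × 57 × 1/37 = 10.01 from the group guarantee fund, for a payoff of 29.01.

29.01 dollars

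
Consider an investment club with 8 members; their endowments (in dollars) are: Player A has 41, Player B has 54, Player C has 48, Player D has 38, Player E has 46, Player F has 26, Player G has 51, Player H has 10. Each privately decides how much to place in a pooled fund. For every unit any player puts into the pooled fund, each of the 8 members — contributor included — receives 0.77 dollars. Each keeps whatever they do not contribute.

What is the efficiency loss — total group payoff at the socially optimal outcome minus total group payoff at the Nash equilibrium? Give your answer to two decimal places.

The private return per contributed unit is 0.77 < 1 for everyone, so the Nash equilibrium is zero contribution and the group total is Σ E_j = 41 + 54 + 48 + 38 + 46 + 26 + 51 + 10 = 314.
Each contributed unit returns 6.160 to the group, so the social optimum is full contribution by everyone: group total = 6.160 × 314 = 1934.24.
Efficiency loss = (6.160 − 1) × 314 = 1620.24.

1620.24 dollars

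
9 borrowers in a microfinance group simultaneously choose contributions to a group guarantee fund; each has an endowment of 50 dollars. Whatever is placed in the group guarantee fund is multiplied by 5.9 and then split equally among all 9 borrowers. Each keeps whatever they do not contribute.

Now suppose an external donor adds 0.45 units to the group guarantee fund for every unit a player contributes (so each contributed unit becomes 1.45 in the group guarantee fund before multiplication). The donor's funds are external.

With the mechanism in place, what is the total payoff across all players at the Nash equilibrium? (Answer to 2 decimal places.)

450.00 dollars

The effective private return is 5.9 × 1.45 / 9 = 0.9506, which is still under 1, so the mechanism doesn't change anyone's dominant strategy: zero contribution.
Everyone keeps their endowment and the group total is 9 × 50 = 450.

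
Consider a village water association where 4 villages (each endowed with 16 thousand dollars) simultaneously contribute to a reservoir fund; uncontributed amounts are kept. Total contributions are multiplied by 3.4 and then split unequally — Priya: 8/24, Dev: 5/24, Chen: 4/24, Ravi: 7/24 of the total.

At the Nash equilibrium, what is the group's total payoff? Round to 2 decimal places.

For player j, contributing a unit is worthwhile iff 3.4 × (j's share) ≥ 1, i.e. iff j's share is at least 0.2941.
The only share above 0.2941 is Priya's 8/24, contributing 16; the remaining 3 contribute 0. Total contributed: 16.
The reservoir fund pays out 3.4 × 16 = 54.40 in total (split across the unequal shares, but the aggregate is all that matters for the group sum).
The 3 free-riders keep 16 each, adding 48. Group total = 48 + 54.40 = 102.40.

102.40 thousand dollars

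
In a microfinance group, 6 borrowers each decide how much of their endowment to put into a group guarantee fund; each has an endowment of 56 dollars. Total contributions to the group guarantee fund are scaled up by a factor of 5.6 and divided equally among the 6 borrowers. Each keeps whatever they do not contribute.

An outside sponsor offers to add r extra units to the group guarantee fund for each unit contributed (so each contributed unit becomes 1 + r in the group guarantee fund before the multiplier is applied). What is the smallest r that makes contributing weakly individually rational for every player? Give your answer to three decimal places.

0.071

With matching at rate r, one contributed unit becomes (1 + r) in the group guarantee fund and returns 5.6 × (1 + r) / 6 to the contributor.
Setting this equal to 1: 1 + r = 6/5.6 = 1.0714.
So the minimum matching rate is r = 1.0714 − 1 = 0.071.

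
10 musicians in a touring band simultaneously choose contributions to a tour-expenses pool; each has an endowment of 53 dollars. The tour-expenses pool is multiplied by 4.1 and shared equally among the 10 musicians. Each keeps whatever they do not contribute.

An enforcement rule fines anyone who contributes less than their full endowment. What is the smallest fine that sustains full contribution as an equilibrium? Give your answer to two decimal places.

Given the others contribute fully, the best deviation is to contribute 0 (any partial contribution still incurs the fine and gives up units whose private return 0.4100 is below 1).
Deviating from 53 to 0 saves 53 dollars but forfeits the deviator's share of the drop in the tour-expenses pool: 4.1/10 × 53 = 21.73.
So the deviation gain is 53 − 21.73 = 31.27, and the fine must be at least 31.27 dollars to wipe it out.

31.27 dollars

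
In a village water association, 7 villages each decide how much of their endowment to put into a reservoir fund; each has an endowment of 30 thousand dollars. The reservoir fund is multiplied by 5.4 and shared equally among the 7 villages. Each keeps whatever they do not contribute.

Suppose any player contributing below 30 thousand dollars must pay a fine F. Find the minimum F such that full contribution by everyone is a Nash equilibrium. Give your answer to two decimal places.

Given the others contribute fully, the best deviation is to contribute 0 (any partial contribution still incurs the fine and gives up units whose private return 0.7714 is below 1).
Deviating from 30 to 0 saves 30 thousand dollars but forfeits the deviator's share of the drop in the reservoir fund: 5.4/7 × 30 = 23.14.
So the deviation gain is 30 − 23.14 = 6.86, and the fine must be at least 6.86 thousand dollars to wipe it out.

6.86 thousand dollars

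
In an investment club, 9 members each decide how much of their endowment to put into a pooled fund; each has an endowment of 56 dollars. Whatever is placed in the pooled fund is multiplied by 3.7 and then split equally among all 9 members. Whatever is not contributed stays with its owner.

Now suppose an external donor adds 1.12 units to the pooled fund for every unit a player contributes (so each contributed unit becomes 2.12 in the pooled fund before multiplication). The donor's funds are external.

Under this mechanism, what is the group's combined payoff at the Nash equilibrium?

504.00 dollars

The effective private return is 3.7 × 2.12 / 9 = 0.8716, which is still under 1, so the mechanism doesn't change anyone's dominant strategy: zero contribution.
At the Nash equilibrium no one contributes; group total payoff = 9 × 56 = 504.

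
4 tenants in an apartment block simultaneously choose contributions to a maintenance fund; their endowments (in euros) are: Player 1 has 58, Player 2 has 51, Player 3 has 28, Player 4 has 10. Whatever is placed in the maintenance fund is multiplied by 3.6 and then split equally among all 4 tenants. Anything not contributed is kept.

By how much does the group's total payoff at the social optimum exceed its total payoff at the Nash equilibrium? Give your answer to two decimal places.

382.20 euros

The private return per contributed unit is 3.6/4 = 0.9000 < 1 for every player regardless of endowment, so the Nash equilibrium is zero contribution and the group total is Σ E_j = 58 + 51 + 28 + 10 = 147.
Each contributed unit returns 3.600 to the group, so the social optimum is full contribution by everyone: group total = 3.600 × 147 = 529.20.
Efficiency loss = (3.600 − 1) × 147 = 382.20.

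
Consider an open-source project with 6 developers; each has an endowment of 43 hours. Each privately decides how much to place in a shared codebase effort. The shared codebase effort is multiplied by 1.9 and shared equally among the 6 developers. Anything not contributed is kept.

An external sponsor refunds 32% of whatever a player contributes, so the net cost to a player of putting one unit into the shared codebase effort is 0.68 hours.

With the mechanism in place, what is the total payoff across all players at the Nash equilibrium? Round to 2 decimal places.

With the mechanism, a contributed unit returns (1.9/6) / 0.68 = 0.4657 per unit of net cost — still below 1 — so contributing 0 remains dominant for every player.
At the Nash equilibrium no one contributes; group total payoff = 6 × 43 = 258.

258.00 hours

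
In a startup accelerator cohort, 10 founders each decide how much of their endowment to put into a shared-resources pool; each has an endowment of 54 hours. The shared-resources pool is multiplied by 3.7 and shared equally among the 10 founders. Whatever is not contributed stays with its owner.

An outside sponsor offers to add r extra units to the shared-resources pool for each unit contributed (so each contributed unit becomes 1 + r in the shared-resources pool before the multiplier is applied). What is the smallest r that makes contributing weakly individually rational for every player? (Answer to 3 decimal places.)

With matching at rate r, one contributed unit becomes (1 + r) in the shared-resources pool and returns 3.7 × (1 + r) / 10 to the contributor.
Setting this equal to 1: 1 + r = 10/3.7 = 2.7027.
So the minimum matching rate is r = 2.7027 − 1 = 1.703.

1.703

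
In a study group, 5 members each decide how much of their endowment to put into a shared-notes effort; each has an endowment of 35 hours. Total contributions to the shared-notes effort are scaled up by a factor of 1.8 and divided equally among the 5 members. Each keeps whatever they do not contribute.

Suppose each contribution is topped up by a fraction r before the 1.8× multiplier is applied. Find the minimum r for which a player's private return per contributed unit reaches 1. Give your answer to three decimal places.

1.778

With matching at rate r, one contributed unit becomes (1 + r) in the shared-notes effort and returns 1.8 × (1 + r) / 5 to the contributor.
Setting this equal to 1: 1 + r = 5/1.8 = 2.7778.
So the minimum matching rate is r = 2.7778 − 1 = 1.778.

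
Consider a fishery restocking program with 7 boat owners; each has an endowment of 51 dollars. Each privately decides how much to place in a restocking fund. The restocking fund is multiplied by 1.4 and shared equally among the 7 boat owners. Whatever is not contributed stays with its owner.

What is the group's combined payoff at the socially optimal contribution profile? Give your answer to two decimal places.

499.80 dollars

Each contributed unit returns 1.400 to the group as a whole (0.2000 to each of 7 players), which exceeds 1, so the social optimum is full contribution: group total = 1.400 × 357 = 499.80.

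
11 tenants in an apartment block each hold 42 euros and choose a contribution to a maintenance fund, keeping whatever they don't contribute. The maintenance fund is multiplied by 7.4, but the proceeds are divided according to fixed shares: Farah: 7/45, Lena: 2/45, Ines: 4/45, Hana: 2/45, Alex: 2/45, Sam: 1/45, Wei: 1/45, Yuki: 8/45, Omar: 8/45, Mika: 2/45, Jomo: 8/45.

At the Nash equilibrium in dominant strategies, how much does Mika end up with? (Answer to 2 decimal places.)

97.25 euros

For player j, contributing a unit is worthwhile iff 7.4 × (j's share) ≥ 1, i.e. iff j's share is at least 0.1351.
Farah, Yuki, Omar and Jomo are above the threshold, contributing 42 each; the remaining 7 contribute 0. Total contributed: 168.
Mika keeps 42 and receives 7.4 × 168 × 2/45 = 55.25 from the maintenance fund, for a payoff of 97.25.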